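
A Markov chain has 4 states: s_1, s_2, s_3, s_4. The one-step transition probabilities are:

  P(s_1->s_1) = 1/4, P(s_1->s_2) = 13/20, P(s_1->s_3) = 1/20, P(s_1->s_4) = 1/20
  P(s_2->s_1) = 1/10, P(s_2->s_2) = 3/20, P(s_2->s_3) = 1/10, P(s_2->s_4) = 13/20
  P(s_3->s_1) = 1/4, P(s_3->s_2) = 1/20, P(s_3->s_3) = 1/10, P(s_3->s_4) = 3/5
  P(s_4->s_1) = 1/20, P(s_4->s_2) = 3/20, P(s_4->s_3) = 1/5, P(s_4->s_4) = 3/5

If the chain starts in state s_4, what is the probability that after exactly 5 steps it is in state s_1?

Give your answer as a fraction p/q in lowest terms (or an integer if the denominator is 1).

Answer: 178857/1600000

Derivation:
Computing P^5 by repeated multiplication:
P^1 =
  s_1: [1/4, 13/20, 1/20, 1/20]
  s_2: [1/10, 3/20, 1/10, 13/20]
  s_3: [1/4, 1/20, 1/10, 3/5]
  s_4: [1/20, 3/20, 1/5, 3/5]
P^2 =
  s_1: [57/400, 27/100, 37/400, 99/200]
  s_2: [39/400, 19/100, 4/25, 221/400]
  s_3: [49/400, 53/200, 59/400, 93/200]
  s_4: [43/400, 31/200, 63/400, 29/50]
P^3 =
  s_1: [221/2000, 53/250, 1139/8000, 4281/8000]
  s_2: [111/1000, 731/4000, 1203/8000, 4447/8000]
  s_3: [469/4000, 393/2000, 1123/8000, 4367/8000]
  s_4: [443/4000, 47/250, 1221/8000, 4389/8000]
P^4 =
  s_1: [4447/40000, 15281/80000, 11839/80000, 21993/40000]
  s_2: [8913/80000, 15237/80000, 12003/80000, 43847/80000]
  s_3: [2227/20000, 15567/80000, 5949/40000, 43627/80000]
  s_4: [4483/40000, 15209/80000, 5973/40000, 43879/80000]
P^5 =
  s_1: [178213/1600000, 152631/800000, 119539/800000, 877447/1600000]
  s_2: [178901/1600000, 76281/400000, 238781/1600000, 438597/800000]
  s_3: [178791/1600000, 76321/400000, 119173/800000, 877579/1600000]
  s_4: [178857/1600000, 38221/200000, 29849/200000, 876583/1600000]

(P^5)[s_4 -> s_1] = 178857/1600000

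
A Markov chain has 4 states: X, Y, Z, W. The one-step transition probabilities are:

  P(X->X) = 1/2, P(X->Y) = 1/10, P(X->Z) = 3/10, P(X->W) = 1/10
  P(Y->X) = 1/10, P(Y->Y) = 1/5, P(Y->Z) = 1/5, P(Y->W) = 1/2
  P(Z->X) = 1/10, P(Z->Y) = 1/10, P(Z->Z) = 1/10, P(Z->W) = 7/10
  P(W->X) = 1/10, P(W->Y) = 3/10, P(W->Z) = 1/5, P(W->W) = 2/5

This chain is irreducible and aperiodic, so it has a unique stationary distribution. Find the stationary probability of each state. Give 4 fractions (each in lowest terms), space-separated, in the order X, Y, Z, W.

Answer: 1/6 25/121 13/66 52/121

Derivation:
The stationary distribution satisfies pi = pi * P, i.e.:
  pi_X = 1/2*pi_X + 1/10*pi_Y + 1/10*pi_Z + 1/10*pi_W
  pi_Y = 1/10*pi_X + 1/5*pi_Y + 1/10*pi_Z + 3/10*pi_W
  pi_Z = 3/10*pi_X + 1/5*pi_Y + 1/10*pi_Z + 1/5*pi_W
  pi_W = 1/10*pi_X + 1/2*pi_Y + 7/10*pi_Z + 2/5*pi_W
with normalization: pi_X + pi_Y + pi_Z + pi_W = 1.

Using the first 3 balance equations plus normalization, the linear system A*pi = b is:
  [-1/2, 1/10, 1/10, 1/10] . pi = 0
  [1/10, -4/5, 1/10, 3/10] . pi = 0
  [3/10, 1/5, -9/10, 1/5] . pi = 0
  [1, 1, 1, 1] . pi = 1

Solving yields:
  pi_X = 1/6
  pi_Y = 25/121
  pi_Z = 13/66
  pi_W = 52/121

Verification (pi * P):
  1/6*1/2 + 25/121*1/10 + 13/66*1/10 + 52/121*1/10 = 1/6 = pi_X  (ok)
  1/6*1/10 + 25/121*1/5 + 13/66*1/10 + 52/121*3/10 = 25/121 = pi_Y  (ok)
  1/6*3/10 + 25/121*1/5 + 13/66*1/10 + 52/121*1/5 = 13/66 = pi_Z  (ok)
  1/6*1/10 + 25/121*1/2 + 13/66*7/10 + 52/121*2/5 = 52/121 = pi_W  (ok)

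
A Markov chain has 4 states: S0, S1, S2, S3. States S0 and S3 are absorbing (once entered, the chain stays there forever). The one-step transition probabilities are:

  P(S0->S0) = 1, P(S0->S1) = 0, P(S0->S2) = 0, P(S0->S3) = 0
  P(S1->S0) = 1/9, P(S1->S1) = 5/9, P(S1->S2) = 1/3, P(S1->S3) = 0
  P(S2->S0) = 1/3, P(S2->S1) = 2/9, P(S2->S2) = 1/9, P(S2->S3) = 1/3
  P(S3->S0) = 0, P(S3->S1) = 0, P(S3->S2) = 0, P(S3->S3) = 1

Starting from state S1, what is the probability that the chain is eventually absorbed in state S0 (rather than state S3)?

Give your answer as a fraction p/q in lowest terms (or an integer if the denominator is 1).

Answer: 17/26

Derivation:
Let a_i = P(absorbed in S0 | start in state i).
Boundary conditions: a_S0 = 1, a_S3 = 0.
For each transient state i, a_i = sum_j P(i->j) * a_j:
  a_S1 = 1/9*a_S0 + 5/9*a_S1 + 1/3*a_S2 + 0*a_S3
  a_S2 = 1/3*a_S0 + 2/9*a_S1 + 1/9*a_S2 + 1/3*a_S3

Substituting a_S0 = 1 and a_S3 = 0, rearrange to (I - Q) a = r where r[i] = P(i -> S0):
  [4/9, -1/3] . (a_S1, a_S2) = 1/9
  [-2/9, 8/9] . (a_S1, a_S2) = 1/3

Solving yields:
  a_S1 = 17/26
  a_S2 = 7/13

Starting state is S1, so the absorption probability is a_S1 = 17/26.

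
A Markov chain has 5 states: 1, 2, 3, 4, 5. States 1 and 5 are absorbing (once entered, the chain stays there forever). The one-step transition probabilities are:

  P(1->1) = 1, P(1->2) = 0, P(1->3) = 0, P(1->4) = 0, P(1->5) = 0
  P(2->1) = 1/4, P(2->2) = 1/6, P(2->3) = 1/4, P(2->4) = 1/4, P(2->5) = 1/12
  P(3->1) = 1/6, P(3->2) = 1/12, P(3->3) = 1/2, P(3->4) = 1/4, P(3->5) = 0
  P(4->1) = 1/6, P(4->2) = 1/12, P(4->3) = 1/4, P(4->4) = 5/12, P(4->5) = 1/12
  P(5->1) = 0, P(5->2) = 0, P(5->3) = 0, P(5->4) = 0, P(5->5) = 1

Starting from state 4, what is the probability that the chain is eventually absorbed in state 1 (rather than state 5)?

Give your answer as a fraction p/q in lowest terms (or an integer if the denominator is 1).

Let a_i = P(absorbed in 1 | start in state i).
Boundary conditions: a_1 = 1, a_5 = 0.
For each transient state i, a_i = sum_j P(i->j) * a_j:
  a_2 = 1/4*a_1 + 1/6*a_2 + 1/4*a_3 + 1/4*a_4 + 1/12*a_5
  a_3 = 1/6*a_1 + 1/12*a_2 + 1/2*a_3 + 1/4*a_4 + 0*a_5
  a_4 = 1/6*a_1 + 1/12*a_2 + 1/4*a_3 + 5/12*a_4 + 1/12*a_5

Substituting a_1 = 1 and a_5 = 0, rearrange to (I - Q) a = r where r[i] = P(i -> 1):
  [5/6, -1/4, -1/4] . (a_2, a_3, a_4) = 1/4
  [-1/12, 1/2, -1/4] . (a_2, a_3, a_4) = 1/6
  [-1/12, -1/4, 7/12] . (a_2, a_3, a_4) = 1/6

Solving yields:
  a_2 = 71/91
  a_3 = 230/273
  a_4 = 69/91

Starting state is 4, so the absorption probability is a_4 = 69/91.

Answer: 69/91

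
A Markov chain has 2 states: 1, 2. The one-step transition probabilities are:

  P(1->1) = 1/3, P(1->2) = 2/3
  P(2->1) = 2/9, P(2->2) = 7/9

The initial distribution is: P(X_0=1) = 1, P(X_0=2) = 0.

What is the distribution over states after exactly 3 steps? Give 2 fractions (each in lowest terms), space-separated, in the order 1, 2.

Propagating the distribution step by step (d_{t+1} = d_t * P):
d_0 = (1=1, 2=0)
  d_1[1] = 1*1/3 + 0*2/9 = 1/3
  d_1[2] = 1*2/3 + 0*7/9 = 2/3
d_1 = (1=1/3, 2=2/3)
  d_2[1] = 1/3*1/3 + 2/3*2/9 = 7/27
  d_2[2] = 1/3*2/3 + 2/3*7/9 = 20/27
d_2 = (1=7/27, 2=20/27)
  d_3[1] = 7/27*1/3 + 20/27*2/9 = 61/243
  d_3[2] = 7/27*2/3 + 20/27*7/9 = 182/243
d_3 = (1=61/243, 2=182/243)

Answer: 61/243 182/243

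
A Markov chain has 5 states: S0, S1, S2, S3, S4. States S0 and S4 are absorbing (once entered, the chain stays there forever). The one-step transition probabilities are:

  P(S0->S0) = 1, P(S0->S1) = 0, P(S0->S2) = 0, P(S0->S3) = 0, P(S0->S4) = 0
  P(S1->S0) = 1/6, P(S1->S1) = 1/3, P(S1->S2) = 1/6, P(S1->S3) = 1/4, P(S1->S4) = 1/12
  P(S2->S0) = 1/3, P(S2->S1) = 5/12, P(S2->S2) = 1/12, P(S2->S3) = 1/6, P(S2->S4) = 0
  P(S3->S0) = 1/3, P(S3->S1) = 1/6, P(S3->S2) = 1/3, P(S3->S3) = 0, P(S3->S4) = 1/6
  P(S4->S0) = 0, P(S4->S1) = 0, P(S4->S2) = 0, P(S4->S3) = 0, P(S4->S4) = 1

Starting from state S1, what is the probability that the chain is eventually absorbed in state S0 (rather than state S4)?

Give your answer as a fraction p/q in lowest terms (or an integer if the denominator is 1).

Answer: 30/41

Derivation:
Let a_i = P(absorbed in S0 | start in state i).
Boundary conditions: a_S0 = 1, a_S4 = 0.
For each transient state i, a_i = sum_j P(i->j) * a_j:
  a_S1 = 1/6*a_S0 + 1/3*a_S1 + 1/6*a_S2 + 1/4*a_S3 + 1/12*a_S4
  a_S2 = 1/3*a_S0 + 5/12*a_S1 + 1/12*a_S2 + 1/6*a_S3 + 0*a_S4
  a_S3 = 1/3*a_S0 + 1/6*a_S1 + 1/3*a_S2 + 0*a_S3 + 1/6*a_S4

Substituting a_S0 = 1 and a_S4 = 0, rearrange to (I - Q) a = r where r[i] = P(i -> S0):
  [2/3, -1/6, -1/4] . (a_S1, a_S2, a_S3) = 1/6
  [-5/12, 11/12, -1/6] . (a_S1, a_S2, a_S3) = 1/3
  [-1/6, -1/3, 1] . (a_S1, a_S2, a_S3) = 1/3

Solving yields:
  a_S1 = 30/41
  a_S2 = 34/41
  a_S3 = 30/41

Starting state is S1, so the absorption probability is a_S1 = 30/41.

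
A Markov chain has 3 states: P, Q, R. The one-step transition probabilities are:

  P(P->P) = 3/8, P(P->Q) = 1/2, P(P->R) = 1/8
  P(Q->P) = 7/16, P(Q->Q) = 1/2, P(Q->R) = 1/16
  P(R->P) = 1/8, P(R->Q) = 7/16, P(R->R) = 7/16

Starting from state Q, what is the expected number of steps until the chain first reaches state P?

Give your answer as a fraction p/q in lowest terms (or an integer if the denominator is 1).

Answer: 32/13

Derivation:
Let h_i = expected steps to first reach P from state i.
Boundary: h_P = 0.
First-step equations for the other states:
  h_Q = 1 + 7/16*h_P + 1/2*h_Q + 1/16*h_R
  h_R = 1 + 1/8*h_P + 7/16*h_Q + 7/16*h_R

Substituting h_P = 0 and rearranging gives the linear system (I - Q) h = 1:
  [1/2, -1/16] . (h_Q, h_R) = 1
  [-7/16, 9/16] . (h_Q, h_R) = 1

Solving yields:
  h_Q = 32/13
  h_R = 48/13

Starting state is Q, so the expected hitting time is h_Q = 32/13.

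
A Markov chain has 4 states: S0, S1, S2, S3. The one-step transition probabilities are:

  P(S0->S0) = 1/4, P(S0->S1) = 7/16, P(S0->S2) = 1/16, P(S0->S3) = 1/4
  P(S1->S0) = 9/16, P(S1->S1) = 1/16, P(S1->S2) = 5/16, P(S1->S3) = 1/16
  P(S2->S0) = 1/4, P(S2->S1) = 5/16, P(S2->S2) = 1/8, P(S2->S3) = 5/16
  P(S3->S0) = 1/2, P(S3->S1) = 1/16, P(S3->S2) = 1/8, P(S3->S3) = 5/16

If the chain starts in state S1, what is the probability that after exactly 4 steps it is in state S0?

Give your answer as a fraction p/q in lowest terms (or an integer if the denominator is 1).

Computing P^4 by repeated multiplication:
P^1 =
  S0: [1/4, 7/16, 1/16, 1/4]
  S1: [9/16, 1/16, 5/16, 1/16]
  S2: [1/4, 5/16, 1/8, 5/16]
  S3: [1/2, 1/16, 1/8, 5/16]
P^2 =
  S0: [115/256, 11/64, 49/256, 3/16]
  S1: [73/256, 45/128, 13/128, 67/256]
  S2: [109/256, 3/16, 43/256, 7/32]
  S3: [89/256, 9/32, 27/256, 17/64]
P^3 =
  S0: [359/1024, 571/2048, 529/4096, 989/4096]
  S1: [871/2048, 399/2048, 709/4096, 847/4096]
  S2: [93/256, 541/2048, 547/4096, 979/4096]
  S3: [207/512, 449/2048, 639/4096, 903/4096]
P^4 =
  S0: [13025/32768, 3707/16384, 5091/32768, 3619/16384]
  S1: [11881/32768, 2173/8192, 2211/16384, 7773/32768]
  S2: [12855/32768, 3803/16384, 4975/32768, 1833/8192]
  S3: [12243/32768, 4147/16384, 4615/32768, 119/512]

(P^4)[S1 -> S0] = 11881/32768

Answer: 11881/32768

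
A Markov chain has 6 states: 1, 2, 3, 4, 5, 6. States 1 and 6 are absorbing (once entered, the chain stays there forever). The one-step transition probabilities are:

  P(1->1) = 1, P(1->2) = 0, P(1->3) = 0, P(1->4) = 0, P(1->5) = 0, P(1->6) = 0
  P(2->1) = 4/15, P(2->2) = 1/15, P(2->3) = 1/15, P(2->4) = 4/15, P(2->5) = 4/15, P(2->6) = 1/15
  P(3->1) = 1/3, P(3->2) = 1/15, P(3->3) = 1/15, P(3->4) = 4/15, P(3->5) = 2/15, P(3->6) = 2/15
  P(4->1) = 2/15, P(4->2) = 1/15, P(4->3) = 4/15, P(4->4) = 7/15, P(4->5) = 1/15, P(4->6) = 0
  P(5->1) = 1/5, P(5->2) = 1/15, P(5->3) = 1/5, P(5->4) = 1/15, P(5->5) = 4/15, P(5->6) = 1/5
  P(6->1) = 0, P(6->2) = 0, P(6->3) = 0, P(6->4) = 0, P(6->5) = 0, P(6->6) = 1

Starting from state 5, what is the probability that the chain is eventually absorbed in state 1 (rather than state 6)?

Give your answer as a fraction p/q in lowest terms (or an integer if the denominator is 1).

Let a_i = P(absorbed in 1 | start in state i).
Boundary conditions: a_1 = 1, a_6 = 0.
For each transient state i, a_i = sum_j P(i->j) * a_j:
  a_2 = 4/15*a_1 + 1/15*a_2 + 1/15*a_3 + 4/15*a_4 + 4/15*a_5 + 1/15*a_6
  a_3 = 1/3*a_1 + 1/15*a_2 + 1/15*a_3 + 4/15*a_4 + 2/15*a_5 + 2/15*a_6
  a_4 = 2/15*a_1 + 1/15*a_2 + 4/15*a_3 + 7/15*a_4 + 1/15*a_5 + 0*a_6
  a_5 = 1/5*a_1 + 1/15*a_2 + 1/5*a_3 + 1/15*a_4 + 4/15*a_5 + 1/5*a_6

Substituting a_1 = 1 and a_6 = 0, rearrange to (I - Q) a = r where r[i] = P(i -> 1):
  [14/15, -1/15, -4/15, -4/15] . (a_2, a_3, a_4, a_5) = 4/15
  [-1/15, 14/15, -4/15, -2/15] . (a_2, a_3, a_4, a_5) = 1/3
  [-1/15, -4/15, 8/15, -1/15] . (a_2, a_3, a_4, a_5) = 2/15
  [-1/15, -1/5, -1/15, 11/15] . (a_2, a_3, a_4, a_5) = 1/5

Solving yields:
  a_2 = 8791/12015
  a_3 = 958/1335
  a_4 = 9323/12015
  a_5 = 485/801

Starting state is 5, so the absorption probability is a_5 = 485/801.

Answer: 485/801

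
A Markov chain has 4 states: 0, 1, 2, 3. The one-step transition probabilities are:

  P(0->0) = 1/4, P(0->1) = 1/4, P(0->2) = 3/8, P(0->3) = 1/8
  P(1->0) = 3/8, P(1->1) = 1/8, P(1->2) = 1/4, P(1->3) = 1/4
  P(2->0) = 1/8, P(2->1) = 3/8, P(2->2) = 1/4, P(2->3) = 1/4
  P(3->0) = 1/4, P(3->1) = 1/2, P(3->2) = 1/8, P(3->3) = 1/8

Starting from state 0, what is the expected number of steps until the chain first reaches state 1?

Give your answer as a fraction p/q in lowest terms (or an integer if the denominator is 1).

Answer: 296/97

Derivation:
Let h_i = expected steps to first reach 1 from state i.
Boundary: h_1 = 0.
First-step equations for the other states:
  h_0 = 1 + 1/4*h_0 + 1/4*h_1 + 3/8*h_2 + 1/8*h_3
  h_2 = 1 + 1/8*h_0 + 3/8*h_1 + 1/4*h_2 + 1/4*h_3
  h_3 = 1 + 1/4*h_0 + 1/2*h_1 + 1/8*h_2 + 1/8*h_3

Substituting h_1 = 0 and rearranging gives the linear system (I - Q) h = 1:
  [3/4, -3/8, -1/8] . (h_0, h_2, h_3) = 1
  [-1/8, 3/4, -1/4] . (h_0, h_2, h_3) = 1
  [-1/4, -1/8, 7/8] . (h_0, h_2, h_3) = 1

Solving yields:
  h_0 = 296/97
  h_2 = 256/97
  h_3 = 232/97

Starting state is 0, so the expected hitting time is h_0 = 296/97.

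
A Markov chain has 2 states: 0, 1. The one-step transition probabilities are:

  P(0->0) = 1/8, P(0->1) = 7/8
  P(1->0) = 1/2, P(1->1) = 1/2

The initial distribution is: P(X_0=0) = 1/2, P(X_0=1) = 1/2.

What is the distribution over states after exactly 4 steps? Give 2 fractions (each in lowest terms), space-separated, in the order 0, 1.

Propagating the distribution step by step (d_{t+1} = d_t * P):
d_0 = (0=1/2, 1=1/2)
  d_1[0] = 1/2*1/8 + 1/2*1/2 = 5/16
  d_1[1] = 1/2*7/8 + 1/2*1/2 = 11/16
d_1 = (0=5/16, 1=11/16)
  d_2[0] = 5/16*1/8 + 11/16*1/2 = 49/128
  d_2[1] = 5/16*7/8 + 11/16*1/2 = 79/128
d_2 = (0=49/128, 1=79/128)
  d_3[0] = 49/128*1/8 + 79/128*1/2 = 365/1024
  d_3[1] = 49/128*7/8 + 79/128*1/2 = 659/1024
d_3 = (0=365/1024, 1=659/1024)
  d_4[0] = 365/1024*1/8 + 659/1024*1/2 = 3001/8192
  d_4[1] = 365/1024*7/8 + 659/1024*1/2 = 5191/8192
d_4 = (0=3001/8192, 1=5191/8192)

Answer: 3001/8192 5191/8192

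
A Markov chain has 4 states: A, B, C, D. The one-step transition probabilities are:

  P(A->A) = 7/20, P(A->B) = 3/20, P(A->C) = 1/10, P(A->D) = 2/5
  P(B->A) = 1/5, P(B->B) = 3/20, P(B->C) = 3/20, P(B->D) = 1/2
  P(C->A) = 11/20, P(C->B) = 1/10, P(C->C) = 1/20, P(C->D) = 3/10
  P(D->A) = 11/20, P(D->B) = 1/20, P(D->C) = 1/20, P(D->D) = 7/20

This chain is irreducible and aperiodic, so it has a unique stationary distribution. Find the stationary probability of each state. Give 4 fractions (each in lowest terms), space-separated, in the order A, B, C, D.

The stationary distribution satisfies pi = pi * P, i.e.:
  pi_A = 7/20*pi_A + 1/5*pi_B + 11/20*pi_C + 11/20*pi_D
  pi_B = 3/20*pi_A + 3/20*pi_B + 1/10*pi_C + 1/20*pi_D
  pi_C = 1/10*pi_A + 3/20*pi_B + 1/20*pi_C + 1/20*pi_D
  pi_D = 2/5*pi_A + 1/2*pi_B + 3/10*pi_C + 7/20*pi_D
with normalization: pi_A + pi_B + pi_C + pi_D = 1.

Using the first 3 balance equations plus normalization, the linear system A*pi = b is:
  [-13/20, 1/5, 11/20, 11/20] . pi = 0
  [3/20, -17/20, 1/10, 1/20] . pi = 0
  [1/10, 3/20, -19/20, 1/20] . pi = 0
  [1, 1, 1, 1] . pi = 1

Solving yields:
  pi_A = 3791/8879
  pi_B = 955/8879
  pi_C = 729/8879
  pi_D = 3404/8879

Verification (pi * P):
  3791/8879*7/20 + 955/8879*1/5 + 729/8879*11/20 + 3404/8879*11/20 = 3791/8879 = pi_A  (ok)
  3791/8879*3/20 + 955/8879*3/20 + 729/8879*1/10 + 3404/8879*1/20 = 955/8879 = pi_B  (ok)
  3791/8879*1/10 + 955/8879*3/20 + 729/8879*1/20 + 3404/8879*1/20 = 729/8879 = pi_C  (ok)
  3791/8879*2/5 + 955/8879*1/2 + 729/8879*3/10 + 3404/8879*7/20 = 3404/8879 = pi_D  (ok)

Answer: 3791/8879 955/8879 729/8879 3404/8879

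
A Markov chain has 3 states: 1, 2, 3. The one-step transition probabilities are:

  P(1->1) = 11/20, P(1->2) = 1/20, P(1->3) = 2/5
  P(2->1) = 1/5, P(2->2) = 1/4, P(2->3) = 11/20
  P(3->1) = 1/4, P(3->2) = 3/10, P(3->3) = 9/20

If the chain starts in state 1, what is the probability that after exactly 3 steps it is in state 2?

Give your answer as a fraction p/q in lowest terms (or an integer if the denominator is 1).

Answer: 1511/8000

Derivation:
Computing P^3 by repeated multiplication:
P^1 =
  1: [11/20, 1/20, 2/5]
  2: [1/5, 1/4, 11/20]
  3: [1/4, 3/10, 9/20]
P^2 =
  1: [33/80, 4/25, 171/400]
  2: [119/400, 19/80, 93/200]
  3: [31/100, 89/400, 187/400]
P^3 =
  1: [1463/4000, 1511/8000, 3563/8000]
  2: [2619/8000, 171/800, 3671/8000]
  3: [531/1600, 1691/8000, 1827/4000]

(P^3)[1 -> 2] = 1511/8000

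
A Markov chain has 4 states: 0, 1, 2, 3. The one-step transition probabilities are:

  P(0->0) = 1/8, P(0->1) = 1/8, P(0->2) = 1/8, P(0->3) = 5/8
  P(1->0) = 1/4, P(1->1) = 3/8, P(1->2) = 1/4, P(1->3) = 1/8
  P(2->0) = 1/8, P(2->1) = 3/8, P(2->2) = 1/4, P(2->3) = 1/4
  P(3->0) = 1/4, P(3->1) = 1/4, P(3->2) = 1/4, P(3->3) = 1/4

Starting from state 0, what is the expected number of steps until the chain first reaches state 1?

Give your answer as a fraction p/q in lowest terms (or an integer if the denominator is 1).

Answer: 40/9

Derivation:
Let h_i = expected steps to first reach 1 from state i.
Boundary: h_1 = 0.
First-step equations for the other states:
  h_0 = 1 + 1/8*h_0 + 1/8*h_1 + 1/8*h_2 + 5/8*h_3
  h_2 = 1 + 1/8*h_0 + 3/8*h_1 + 1/4*h_2 + 1/4*h_3
  h_3 = 1 + 1/4*h_0 + 1/4*h_1 + 1/4*h_2 + 1/4*h_3

Substituting h_1 = 0 and rearranging gives the linear system (I - Q) h = 1:
  [7/8, -1/8, -5/8] . (h_0, h_2, h_3) = 1
  [-1/8, 3/4, -1/4] . (h_0, h_2, h_3) = 1
  [-1/4, -1/4, 3/4] . (h_0, h_2, h_3) = 1

Solving yields:
  h_0 = 40/9
  h_2 = 61/18
  h_3 = 71/18

Starting state is 0, so the expected hitting time is h_0 = 40/9.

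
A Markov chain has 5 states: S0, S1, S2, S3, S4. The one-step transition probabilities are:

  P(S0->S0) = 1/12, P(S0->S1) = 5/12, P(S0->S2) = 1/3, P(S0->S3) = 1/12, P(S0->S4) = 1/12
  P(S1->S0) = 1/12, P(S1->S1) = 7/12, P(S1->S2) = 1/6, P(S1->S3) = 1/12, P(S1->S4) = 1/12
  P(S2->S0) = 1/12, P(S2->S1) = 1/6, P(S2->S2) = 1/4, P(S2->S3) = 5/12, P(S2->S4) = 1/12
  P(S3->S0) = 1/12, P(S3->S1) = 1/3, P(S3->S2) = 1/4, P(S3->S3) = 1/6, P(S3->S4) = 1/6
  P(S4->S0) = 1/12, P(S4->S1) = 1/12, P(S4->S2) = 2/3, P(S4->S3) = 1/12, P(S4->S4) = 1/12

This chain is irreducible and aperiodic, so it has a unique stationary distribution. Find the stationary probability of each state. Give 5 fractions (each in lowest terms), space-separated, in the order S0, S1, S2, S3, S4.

Answer: 1/12 13/36 37/138 13/69 41/414

Derivation:
The stationary distribution satisfies pi = pi * P, i.e.:
  pi_S0 = 1/12*pi_S0 + 1/12*pi_S1 + 1/12*pi_S2 + 1/12*pi_S3 + 1/12*pi_S4
  pi_S1 = 5/12*pi_S0 + 7/12*pi_S1 + 1/6*pi_S2 + 1/3*pi_S3 + 1/12*pi_S4
  pi_S2 = 1/3*pi_S0 + 1/6*pi_S1 + 1/4*pi_S2 + 1/4*pi_S3 + 2/3*pi_S4
  pi_S3 = 1/12*pi_S0 + 1/12*pi_S1 + 5/12*pi_S2 + 1/6*pi_S3 + 1/12*pi_S4
  pi_S4 = 1/12*pi_S0 + 1/12*pi_S1 + 1/12*pi_S2 + 1/6*pi_S3 + 1/12*pi_S4
with normalization: pi_S0 + pi_S1 + pi_S2 + pi_S3 + pi_S4 = 1.

Using the first 4 balance equations plus normalization, the linear system A*pi = b is:
  [-11/12, 1/12, 1/12, 1/12, 1/12] . pi = 0
  [5/12, -5/12, 1/6, 1/3, 1/12] . pi = 0
  [1/3, 1/6, -3/4, 1/4, 2/3] . pi = 0
  [1/12, 1/12, 5/12, -5/6, 1/12] . pi = 0
  [1, 1, 1, 1, 1] . pi = 1

Solving yields:
  pi_S0 = 1/12
  pi_S1 = 13/36
  pi_S2 = 37/138
  pi_S3 = 13/69
  pi_S4 = 41/414

Verification (pi * P):
  1/12*1/12 + 13/36*1/12 + 37/138*1/12 + 13/69*1/12 + 41/414*1/12 = 1/12 = pi_S0  (ok)
  1/12*5/12 + 13/36*7/12 + 37/138*1/6 + 13/69*1/3 + 41/414*1/12 = 13/36 = pi_S1  (ok)
  1/12*1/3 + 13/36*1/6 + 37/138*1/4 + 13/69*1/4 + 41/414*2/3 = 37/138 = pi_S2  (ok)
  1/12*1/12 + 13/36*1/12 + 37/138*5/12 + 13/69*1/6 + 41/414*1/12 = 13/69 = pi_S3  (ok)
  1/12*1/12 + 13/36*1/12 + 37/138*1/12 + 13/69*1/6 + 41/414*1/12 = 41/414 = pi_S4  (ok)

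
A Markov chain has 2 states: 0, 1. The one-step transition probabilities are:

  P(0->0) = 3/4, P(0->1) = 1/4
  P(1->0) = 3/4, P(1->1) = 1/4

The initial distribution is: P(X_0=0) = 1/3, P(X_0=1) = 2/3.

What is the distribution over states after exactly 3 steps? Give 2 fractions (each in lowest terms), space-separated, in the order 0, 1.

Propagating the distribution step by step (d_{t+1} = d_t * P):
d_0 = (0=1/3, 1=2/3)
  d_1[0] = 1/3*3/4 + 2/3*3/4 = 3/4
  d_1[1] = 1/3*1/4 + 2/3*1/4 = 1/4
d_1 = (0=3/4, 1=1/4)
  d_2[0] = 3/4*3/4 + 1/4*3/4 = 3/4
  d_2[1] = 3/4*1/4 + 1/4*1/4 = 1/4
d_2 = (0=3/4, 1=1/4)
  d_3[0] = 3/4*3/4 + 1/4*3/4 = 3/4
  d_3[1] = 3/4*1/4 + 1/4*1/4 = 1/4
d_3 = (0=3/4, 1=1/4)

Answer: 3/4 1/4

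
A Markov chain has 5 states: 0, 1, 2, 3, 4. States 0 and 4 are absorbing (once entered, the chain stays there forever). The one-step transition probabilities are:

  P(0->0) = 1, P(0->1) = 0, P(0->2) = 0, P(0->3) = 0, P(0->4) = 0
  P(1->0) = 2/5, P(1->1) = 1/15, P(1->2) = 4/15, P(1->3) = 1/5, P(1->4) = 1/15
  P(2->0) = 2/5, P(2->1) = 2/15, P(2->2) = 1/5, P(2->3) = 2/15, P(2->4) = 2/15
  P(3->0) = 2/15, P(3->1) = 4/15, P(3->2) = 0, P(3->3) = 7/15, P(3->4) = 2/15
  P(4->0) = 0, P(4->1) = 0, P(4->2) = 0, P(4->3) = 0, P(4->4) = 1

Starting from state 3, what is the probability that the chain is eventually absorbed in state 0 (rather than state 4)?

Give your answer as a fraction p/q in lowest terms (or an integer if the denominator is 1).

Answer: 44/69

Derivation:
Let a_i = P(absorbed in 0 | start in state i).
Boundary conditions: a_0 = 1, a_4 = 0.
For each transient state i, a_i = sum_j P(i->j) * a_j:
  a_1 = 2/5*a_0 + 1/15*a_1 + 4/15*a_2 + 1/5*a_3 + 1/15*a_4
  a_2 = 2/5*a_0 + 2/15*a_1 + 1/5*a_2 + 2/15*a_3 + 2/15*a_4
  a_3 = 2/15*a_0 + 4/15*a_1 + 0*a_2 + 7/15*a_3 + 2/15*a_4

Substituting a_0 = 1 and a_4 = 0, rearrange to (I - Q) a = r where r[i] = P(i -> 0):
  [14/15, -4/15, -1/5] . (a_1, a_2, a_3) = 2/5
  [-2/15, 4/5, -2/15] . (a_1, a_2, a_3) = 2/5
  [-4/15, 0, 8/15] . (a_1, a_2, a_3) = 2/15

Solving yields:
  a_1 = 107/138
  a_2 = 203/276
  a_3 = 44/69

Starting state is 3, so the absorption probability is a_3 = 44/69.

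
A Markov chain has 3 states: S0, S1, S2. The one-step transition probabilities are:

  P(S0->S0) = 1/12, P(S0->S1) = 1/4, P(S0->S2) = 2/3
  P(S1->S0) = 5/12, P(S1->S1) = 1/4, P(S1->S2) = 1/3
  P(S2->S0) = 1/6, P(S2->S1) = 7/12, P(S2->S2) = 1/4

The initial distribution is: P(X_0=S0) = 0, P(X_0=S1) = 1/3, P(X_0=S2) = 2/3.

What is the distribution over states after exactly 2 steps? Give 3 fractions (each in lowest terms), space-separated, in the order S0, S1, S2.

Propagating the distribution step by step (d_{t+1} = d_t * P):
d_0 = (S0=0, S1=1/3, S2=2/3)
  d_1[S0] = 0*1/12 + 1/3*5/12 + 2/3*1/6 = 1/4
  d_1[S1] = 0*1/4 + 1/3*1/4 + 2/3*7/12 = 17/36
  d_1[S2] = 0*2/3 + 1/3*1/3 + 2/3*1/4 = 5/18
d_1 = (S0=1/4, S1=17/36, S2=5/18)
  d_2[S0] = 1/4*1/12 + 17/36*5/12 + 5/18*1/6 = 19/72
  d_2[S1] = 1/4*1/4 + 17/36*1/4 + 5/18*7/12 = 37/108
  d_2[S2] = 1/4*2/3 + 17/36*1/3 + 5/18*1/4 = 85/216
d_2 = (S0=19/72, S1=37/108, S2=85/216)

Answer: 19/72 37/108 85/216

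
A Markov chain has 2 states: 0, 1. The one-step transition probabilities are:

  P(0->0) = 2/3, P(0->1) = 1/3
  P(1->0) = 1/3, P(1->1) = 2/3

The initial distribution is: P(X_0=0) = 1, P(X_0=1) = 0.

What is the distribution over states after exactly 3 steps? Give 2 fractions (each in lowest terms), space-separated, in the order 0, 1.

Propagating the distribution step by step (d_{t+1} = d_t * P):
d_0 = (0=1, 1=0)
  d_1[0] = 1*2/3 + 0*1/3 = 2/3
  d_1[1] = 1*1/3 + 0*2/3 = 1/3
d_1 = (0=2/3, 1=1/3)
  d_2[0] = 2/3*2/3 + 1/3*1/3 = 5/9
  d_2[1] = 2/3*1/3 + 1/3*2/3 = 4/9
d_2 = (0=5/9, 1=4/9)
  d_3[0] = 5/9*2/3 + 4/9*1/3 = 14/27
  d_3[1] = 5/9*1/3 + 4/9*2/3 = 13/27
d_3 = (0=14/27, 1=13/27)

Answer: 14/27 13/27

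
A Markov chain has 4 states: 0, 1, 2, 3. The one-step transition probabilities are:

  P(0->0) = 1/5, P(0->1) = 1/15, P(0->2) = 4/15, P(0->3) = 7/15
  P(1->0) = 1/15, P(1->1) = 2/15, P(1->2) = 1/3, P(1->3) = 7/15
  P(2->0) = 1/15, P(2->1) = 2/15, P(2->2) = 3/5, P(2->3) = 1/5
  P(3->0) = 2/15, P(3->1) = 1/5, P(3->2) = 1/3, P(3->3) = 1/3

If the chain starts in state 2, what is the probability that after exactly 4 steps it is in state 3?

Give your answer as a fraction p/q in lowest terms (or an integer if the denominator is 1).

Computing P^4 by repeated multiplication:
P^1 =
  0: [1/5, 1/15, 4/15, 7/15]
  1: [1/15, 2/15, 1/3, 7/15]
  2: [1/15, 2/15, 3/5, 1/5]
  3: [2/15, 1/5, 1/3, 1/3]
P^2 =
  0: [28/225, 34/225, 88/225, 1/3]
  1: [8/75, 4/25, 94/225, 71/225]
  2: [4/45, 32/225, 22/45, 7/25]
  3: [8/75, 11/75, 31/75, 1/3]
P^3 =
  0: [356/3375, 497/3375, 161/375, 1073/3375]
  1: [344/3375, 497/3375, 1477/3375, 1057/3375]
  2: [328/3375, 493/3375, 103/225, 1009/3375]
  3: [116/1125, 167/1125, 491/1125, 39/125]
P^4 =
  0: [344/3375, 2489/16875, 4463/10125, 15683/50625]
  1: [1024/10125, 7463/50625, 22439/50625, 5201/16875]
  2: [112/1125, 2477/16875, 22727/50625, 15427/50625]
  3: [1708/16875, 497/3375, 2491/5625, 5209/16875]

(P^4)[2 -> 3] = 15427/50625

Answer: 15427/50625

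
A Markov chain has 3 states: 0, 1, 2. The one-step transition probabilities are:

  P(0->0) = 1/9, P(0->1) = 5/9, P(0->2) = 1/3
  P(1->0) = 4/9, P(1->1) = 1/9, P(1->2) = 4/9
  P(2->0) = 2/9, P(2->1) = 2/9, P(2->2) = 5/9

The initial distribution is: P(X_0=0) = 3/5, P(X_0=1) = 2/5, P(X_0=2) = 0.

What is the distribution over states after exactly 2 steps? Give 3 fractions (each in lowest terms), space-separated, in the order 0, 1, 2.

Propagating the distribution step by step (d_{t+1} = d_t * P):
d_0 = (0=3/5, 1=2/5, 2=0)
  d_1[0] = 3/5*1/9 + 2/5*4/9 + 0*2/9 = 11/45
  d_1[1] = 3/5*5/9 + 2/5*1/9 + 0*2/9 = 17/45
  d_1[2] = 3/5*1/3 + 2/5*4/9 + 0*5/9 = 17/45
d_1 = (0=11/45, 1=17/45, 2=17/45)
  d_2[0] = 11/45*1/9 + 17/45*4/9 + 17/45*2/9 = 113/405
  d_2[1] = 11/45*5/9 + 17/45*1/9 + 17/45*2/9 = 106/405
  d_2[2] = 11/45*1/3 + 17/45*4/9 + 17/45*5/9 = 62/135
d_2 = (0=113/405, 1=106/405, 2=62/135)

Answer: 113/405 106/405 62/135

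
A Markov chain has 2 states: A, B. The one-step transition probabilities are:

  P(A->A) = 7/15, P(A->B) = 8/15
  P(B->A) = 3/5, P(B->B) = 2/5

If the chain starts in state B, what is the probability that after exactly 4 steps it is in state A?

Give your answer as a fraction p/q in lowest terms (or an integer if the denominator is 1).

Computing P^4 by repeated multiplication:
P^1 =
  A: [7/15, 8/15]
  B: [3/5, 2/5]
P^2 =
  A: [121/225, 104/225]
  B: [13/25, 12/25]
P^3 =
  A: [1783/3375, 1592/3375]
  B: [199/375, 176/375]
P^4 =
  A: [26809/50625, 23816/50625]
  B: [2977/5625, 2648/5625]

(P^4)[B -> A] = 2977/5625

Answer: 2977/5625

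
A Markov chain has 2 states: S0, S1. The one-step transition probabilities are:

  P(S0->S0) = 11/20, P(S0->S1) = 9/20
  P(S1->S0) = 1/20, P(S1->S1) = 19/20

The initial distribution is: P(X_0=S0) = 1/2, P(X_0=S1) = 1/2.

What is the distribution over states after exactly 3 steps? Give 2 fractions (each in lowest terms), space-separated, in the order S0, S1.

Answer: 3/20 17/20

Derivation:
Propagating the distribution step by step (d_{t+1} = d_t * P):
d_0 = (S0=1/2, S1=1/2)
  d_1[S0] = 1/2*11/20 + 1/2*1/20 = 3/10
  d_1[S1] = 1/2*9/20 + 1/2*19/20 = 7/10
d_1 = (S0=3/10, S1=7/10)
  d_2[S0] = 3/10*11/20 + 7/10*1/20 = 1/5
  d_2[S1] = 3/10*9/20 + 7/10*19/20 = 4/5
d_2 = (S0=1/5, S1=4/5)
  d_3[S0] = 1/5*11/20 + 4/5*1/20 = 3/20
  d_3[S1] = 1/5*9/20 + 4/5*19/20 = 17/20
d_3 = (S0=3/20, S1=17/20)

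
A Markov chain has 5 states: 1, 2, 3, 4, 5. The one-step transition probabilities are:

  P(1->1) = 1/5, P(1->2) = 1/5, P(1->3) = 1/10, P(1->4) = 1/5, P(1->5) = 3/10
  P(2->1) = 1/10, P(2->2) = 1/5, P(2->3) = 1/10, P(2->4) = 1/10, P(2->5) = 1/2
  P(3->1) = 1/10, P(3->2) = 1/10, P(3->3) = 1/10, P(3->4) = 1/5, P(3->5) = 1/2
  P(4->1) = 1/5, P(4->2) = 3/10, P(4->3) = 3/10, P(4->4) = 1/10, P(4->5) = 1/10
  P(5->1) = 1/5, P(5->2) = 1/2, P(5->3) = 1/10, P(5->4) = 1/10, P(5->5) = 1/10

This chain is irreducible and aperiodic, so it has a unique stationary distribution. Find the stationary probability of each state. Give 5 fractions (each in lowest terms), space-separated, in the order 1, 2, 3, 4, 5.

The stationary distribution satisfies pi = pi * P, i.e.:
  pi_1 = 1/5*pi_1 + 1/10*pi_2 + 1/10*pi_3 + 1/5*pi_4 + 1/5*pi_5
  pi_2 = 1/5*pi_1 + 1/5*pi_2 + 1/10*pi_3 + 3/10*pi_4 + 1/2*pi_5
  pi_3 = 1/10*pi_1 + 1/10*pi_2 + 1/10*pi_3 + 3/10*pi_4 + 1/10*pi_5
  pi_4 = 1/5*pi_1 + 1/10*pi_2 + 1/5*pi_3 + 1/10*pi_4 + 1/10*pi_5
  pi_5 = 3/10*pi_1 + 1/2*pi_2 + 1/2*pi_3 + 1/10*pi_4 + 1/10*pi_5
with normalization: pi_1 + pi_2 + pi_3 + pi_4 + pi_5 = 1.

Using the first 4 balance equations plus normalization, the linear system A*pi = b is:
  [-4/5, 1/10, 1/10, 1/5, 1/5] . pi = 0
  [1/5, -4/5, 1/10, 3/10, 1/2] . pi = 0
  [1/10, 1/10, -9/10, 3/10, 1/10] . pi = 0
  [1/5, 1/10, 1/5, -9/10, 1/10] . pi = 0
  [1, 1, 1, 1, 1] . pi = 1

Solving yields:
  pi_1 = 29/183
  pi_2 = 53/183
  pi_3 = 23/183
  pi_4 = 47/366
  pi_5 = 109/366

Verification (pi * P):
  29/183*1/5 + 53/183*1/10 + 23/183*1/10 + 47/366*1/5 + 109/366*1/5 = 29/183 = pi_1  (ok)
  29/183*1/5 + 53/183*1/5 + 23/183*1/10 + 47/366*3/10 + 109/366*1/2 = 53/183 = pi_2  (ok)
  29/183*1/10 + 53/183*1/10 + 23/183*1/10 + 47/366*3/10 + 109/366*1/10 = 23/183 = pi_3  (ok)
  29/183*1/5 + 53/183*1/10 + 23/183*1/5 + 47/366*1/10 + 109/366*1/10 = 47/366 = pi_4  (ok)
  29/183*3/10 + 53/183*1/2 + 23/183*1/2 + 47/366*1/10 + 109/366*1/10 = 109/366 = pi_5  (ok)

Answer: 29/183 53/183 23/183 47/366 109/366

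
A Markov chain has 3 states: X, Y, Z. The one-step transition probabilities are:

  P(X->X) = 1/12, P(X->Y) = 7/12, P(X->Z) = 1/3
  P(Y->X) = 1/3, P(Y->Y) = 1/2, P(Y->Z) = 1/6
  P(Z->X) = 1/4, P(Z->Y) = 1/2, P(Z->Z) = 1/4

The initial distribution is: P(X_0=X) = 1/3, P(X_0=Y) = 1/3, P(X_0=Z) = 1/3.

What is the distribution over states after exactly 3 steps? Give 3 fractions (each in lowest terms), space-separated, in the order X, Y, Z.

Propagating the distribution step by step (d_{t+1} = d_t * P):
d_0 = (X=1/3, Y=1/3, Z=1/3)
  d_1[X] = 1/3*1/12 + 1/3*1/3 + 1/3*1/4 = 2/9
  d_1[Y] = 1/3*7/12 + 1/3*1/2 + 1/3*1/2 = 19/36
  d_1[Z] = 1/3*1/3 + 1/3*1/6 + 1/3*1/4 = 1/4
d_1 = (X=2/9, Y=19/36, Z=1/4)
  d_2[X] = 2/9*1/12 + 19/36*1/3 + 1/4*1/4 = 37/144
  d_2[Y] = 2/9*7/12 + 19/36*1/2 + 1/4*1/2 = 14/27
  d_2[Z] = 2/9*1/3 + 19/36*1/6 + 1/4*1/4 = 97/432
d_2 = (X=37/144, Y=14/27, Z=97/432)
  d_3[X] = 37/144*1/12 + 14/27*1/3 + 97/432*1/4 = 649/2592
  d_3[Y] = 37/144*7/12 + 14/27*1/2 + 97/432*1/2 = 901/1728
  d_3[Z] = 37/144*1/3 + 14/27*1/6 + 97/432*1/4 = 1183/5184
d_3 = (X=649/2592, Y=901/1728, Z=1183/5184)

Answer: 649/2592 901/1728 1183/5184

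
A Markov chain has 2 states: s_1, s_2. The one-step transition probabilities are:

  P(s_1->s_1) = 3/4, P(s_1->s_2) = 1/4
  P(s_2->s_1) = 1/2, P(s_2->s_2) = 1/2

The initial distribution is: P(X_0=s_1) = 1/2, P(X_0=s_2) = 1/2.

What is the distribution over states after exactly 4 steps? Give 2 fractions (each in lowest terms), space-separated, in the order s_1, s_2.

Propagating the distribution step by step (d_{t+1} = d_t * P):
d_0 = (s_1=1/2, s_2=1/2)
  d_1[s_1] = 1/2*3/4 + 1/2*1/2 = 5/8
  d_1[s_2] = 1/2*1/4 + 1/2*1/2 = 3/8
d_1 = (s_1=5/8, s_2=3/8)
  d_2[s_1] = 5/8*3/4 + 3/8*1/2 = 21/32
  d_2[s_2] = 5/8*1/4 + 3/8*1/2 = 11/32
d_2 = (s_1=21/32, s_2=11/32)
  d_3[s_1] = 21/32*3/4 + 11/32*1/2 = 85/128
  d_3[s_2] = 21/32*1/4 + 11/32*1/2 = 43/128
d_3 = (s_1=85/128, s_2=43/128)
  d_4[s_1] = 85/128*3/4 + 43/128*1/2 = 341/512
  d_4[s_2] = 85/128*1/4 + 43/128*1/2 = 171/512
d_4 = (s_1=341/512, s_2=171/512)

Answer: 341/512 171/512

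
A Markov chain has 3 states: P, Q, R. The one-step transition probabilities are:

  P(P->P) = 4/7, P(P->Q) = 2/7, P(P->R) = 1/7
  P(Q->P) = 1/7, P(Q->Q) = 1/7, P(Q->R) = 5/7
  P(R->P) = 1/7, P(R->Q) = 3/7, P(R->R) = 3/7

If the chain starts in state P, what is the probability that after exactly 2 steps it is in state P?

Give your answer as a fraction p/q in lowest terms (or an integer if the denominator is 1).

Answer: 19/49

Derivation:
Computing P^2 by repeated multiplication:
P^1 =
  P: [4/7, 2/7, 1/7]
  Q: [1/7, 1/7, 5/7]
  R: [1/7, 3/7, 3/7]
P^2 =
  P: [19/49, 13/49, 17/49]
  Q: [10/49, 18/49, 3/7]
  R: [10/49, 2/7, 25/49]

(P^2)[P -> P] = 19/49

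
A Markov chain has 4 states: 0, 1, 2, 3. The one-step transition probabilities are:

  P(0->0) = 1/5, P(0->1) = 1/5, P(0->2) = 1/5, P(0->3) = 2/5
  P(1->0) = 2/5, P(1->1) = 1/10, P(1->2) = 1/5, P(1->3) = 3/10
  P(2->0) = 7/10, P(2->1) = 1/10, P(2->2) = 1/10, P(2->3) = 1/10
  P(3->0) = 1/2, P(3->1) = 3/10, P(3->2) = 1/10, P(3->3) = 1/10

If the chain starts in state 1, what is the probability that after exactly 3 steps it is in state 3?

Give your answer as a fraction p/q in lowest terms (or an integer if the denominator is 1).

Computing P^3 by repeated multiplication:
P^1 =
  0: [1/5, 1/5, 1/5, 2/5]
  1: [2/5, 1/10, 1/5, 3/10]
  2: [7/10, 1/10, 1/10, 1/10]
  3: [1/2, 3/10, 1/10, 1/10]
P^2 =
  0: [23/50, 1/5, 7/50, 1/5]
  1: [41/100, 1/5, 3/20, 6/25]
  2: [3/10, 19/100, 9/50, 33/100]
  3: [17/50, 17/100, 9/50, 31/100]
P^3 =
  0: [37/100, 93/500, 83/500, 139/500]
  1: [387/1000, 189/1000, 161/1000, 263/1000]
  2: [427/1000, 49/250, 149/1000, 57/250]
  3: [417/1000, 49/250, 151/1000, 59/250]

(P^3)[1 -> 3] = 263/1000

Answer: 263/1000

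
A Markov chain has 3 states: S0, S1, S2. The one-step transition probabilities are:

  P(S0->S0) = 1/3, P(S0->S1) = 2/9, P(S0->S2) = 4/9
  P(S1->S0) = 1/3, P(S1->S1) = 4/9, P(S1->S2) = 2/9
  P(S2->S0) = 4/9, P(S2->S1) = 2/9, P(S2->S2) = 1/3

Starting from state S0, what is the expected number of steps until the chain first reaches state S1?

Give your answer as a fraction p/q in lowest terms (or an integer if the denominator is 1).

Let h_i = expected steps to first reach S1 from state i.
Boundary: h_S1 = 0.
First-step equations for the other states:
  h_S0 = 1 + 1/3*h_S0 + 2/9*h_S1 + 4/9*h_S2
  h_S2 = 1 + 4/9*h_S0 + 2/9*h_S1 + 1/3*h_S2

Substituting h_S1 = 0 and rearranging gives the linear system (I - Q) h = 1:
  [2/3, -4/9] . (h_S0, h_S2) = 1
  [-4/9, 2/3] . (h_S0, h_S2) = 1

Solving yields:
  h_S0 = 9/2
  h_S2 = 9/2

Starting state is S0, so the expected hitting time is h_S0 = 9/2.

Answer: 9/2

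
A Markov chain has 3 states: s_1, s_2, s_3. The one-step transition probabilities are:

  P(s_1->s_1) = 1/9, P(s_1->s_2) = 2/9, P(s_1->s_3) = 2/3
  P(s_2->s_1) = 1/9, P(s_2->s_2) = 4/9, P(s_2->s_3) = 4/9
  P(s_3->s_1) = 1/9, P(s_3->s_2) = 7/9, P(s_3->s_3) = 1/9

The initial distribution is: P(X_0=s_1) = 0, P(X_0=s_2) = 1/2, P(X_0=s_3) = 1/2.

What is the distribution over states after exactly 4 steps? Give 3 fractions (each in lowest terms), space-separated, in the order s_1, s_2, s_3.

Propagating the distribution step by step (d_{t+1} = d_t * P):
d_0 = (s_1=0, s_2=1/2, s_3=1/2)
  d_1[s_1] = 0*1/9 + 1/2*1/9 + 1/2*1/9 = 1/9
  d_1[s_2] = 0*2/9 + 1/2*4/9 + 1/2*7/9 = 11/18
  d_1[s_3] = 0*2/3 + 1/2*4/9 + 1/2*1/9 = 5/18
d_1 = (s_1=1/9, s_2=11/18, s_3=5/18)
  d_2[s_1] = 1/9*1/9 + 11/18*1/9 + 5/18*1/9 = 1/9
  d_2[s_2] = 1/9*2/9 + 11/18*4/9 + 5/18*7/9 = 83/162
  d_2[s_3] = 1/9*2/3 + 11/18*4/9 + 5/18*1/9 = 61/162
d_2 = (s_1=1/9, s_2=83/162, s_3=61/162)
  d_3[s_1] = 1/9*1/9 + 83/162*1/9 + 61/162*1/9 = 1/9
  d_3[s_2] = 1/9*2/9 + 83/162*4/9 + 61/162*7/9 = 265/486
  d_3[s_3] = 1/9*2/3 + 83/162*4/9 + 61/162*1/9 = 167/486
d_3 = (s_1=1/9, s_2=265/486, s_3=167/486)
  d_4[s_1] = 1/9*1/9 + 265/486*1/9 + 167/486*1/9 = 1/9
  d_4[s_2] = 1/9*2/9 + 265/486*4/9 + 167/486*7/9 = 779/1458
  d_4[s_3] = 1/9*2/3 + 265/486*4/9 + 167/486*1/9 = 517/1458
d_4 = (s_1=1/9, s_2=779/1458, s_3=517/1458)

Answer: 1/9 779/1458 517/1458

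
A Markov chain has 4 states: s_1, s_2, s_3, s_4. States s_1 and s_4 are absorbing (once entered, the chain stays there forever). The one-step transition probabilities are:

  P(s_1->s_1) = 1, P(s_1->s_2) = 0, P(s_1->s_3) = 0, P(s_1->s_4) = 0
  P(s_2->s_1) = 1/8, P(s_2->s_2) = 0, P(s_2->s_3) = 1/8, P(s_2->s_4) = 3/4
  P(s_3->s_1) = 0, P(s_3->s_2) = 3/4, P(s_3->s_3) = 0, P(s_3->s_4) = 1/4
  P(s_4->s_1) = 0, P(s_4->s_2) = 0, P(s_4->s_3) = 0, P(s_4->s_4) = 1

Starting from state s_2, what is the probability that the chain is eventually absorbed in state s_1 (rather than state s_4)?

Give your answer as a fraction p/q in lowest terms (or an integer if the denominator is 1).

Let a_i = P(absorbed in s_1 | start in state i).
Boundary conditions: a_s_1 = 1, a_s_4 = 0.
For each transient state i, a_i = sum_j P(i->j) * a_j:
  a_s_2 = 1/8*a_s_1 + 0*a_s_2 + 1/8*a_s_3 + 3/4*a_s_4
  a_s_3 = 0*a_s_1 + 3/4*a_s_2 + 0*a_s_3 + 1/4*a_s_4

Substituting a_s_1 = 1 and a_s_4 = 0, rearrange to (I - Q) a = r where r[i] = P(i -> s_1):
  [1, -1/8] . (a_s_2, a_s_3) = 1/8
  [-3/4, 1] . (a_s_2, a_s_3) = 0

Solving yields:
  a_s_2 = 4/29
  a_s_3 = 3/29

Starting state is s_2, so the absorption probability is a_s_2 = 4/29.

Answer: 4/29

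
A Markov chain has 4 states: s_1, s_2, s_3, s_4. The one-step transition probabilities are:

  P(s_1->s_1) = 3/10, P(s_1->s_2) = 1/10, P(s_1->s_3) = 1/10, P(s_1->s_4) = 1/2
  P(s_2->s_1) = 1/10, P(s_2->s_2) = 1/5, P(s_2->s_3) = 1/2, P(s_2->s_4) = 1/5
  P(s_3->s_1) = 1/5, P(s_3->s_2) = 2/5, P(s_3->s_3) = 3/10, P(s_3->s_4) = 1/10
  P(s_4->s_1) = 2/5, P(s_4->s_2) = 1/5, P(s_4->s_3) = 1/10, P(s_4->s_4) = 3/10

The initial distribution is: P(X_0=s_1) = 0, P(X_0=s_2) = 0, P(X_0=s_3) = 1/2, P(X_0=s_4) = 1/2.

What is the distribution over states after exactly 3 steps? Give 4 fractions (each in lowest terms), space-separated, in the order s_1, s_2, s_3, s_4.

Propagating the distribution step by step (d_{t+1} = d_t * P):
d_0 = (s_1=0, s_2=0, s_3=1/2, s_4=1/2)
  d_1[s_1] = 0*3/10 + 0*1/10 + 1/2*1/5 + 1/2*2/5 = 3/10
  d_1[s_2] = 0*1/10 + 0*1/5 + 1/2*2/5 + 1/2*1/5 = 3/10
  d_1[s_3] = 0*1/10 + 0*1/2 + 1/2*3/10 + 1/2*1/10 = 1/5
  d_1[s_4] = 0*1/2 + 0*1/5 + 1/2*1/10 + 1/2*3/10 = 1/5
d_1 = (s_1=3/10, s_2=3/10, s_3=1/5, s_4=1/5)
  d_2[s_1] = 3/10*3/10 + 3/10*1/10 + 1/5*1/5 + 1/5*2/5 = 6/25
  d_2[s_2] = 3/10*1/10 + 3/10*1/5 + 1/5*2/5 + 1/5*1/5 = 21/100
  d_2[s_3] = 3/10*1/10 + 3/10*1/2 + 1/5*3/10 + 1/5*1/10 = 13/50
  d_2[s_4] = 3/10*1/2 + 3/10*1/5 + 1/5*1/10 + 1/5*3/10 = 29/100
d_2 = (s_1=6/25, s_2=21/100, s_3=13/50, s_4=29/100)
  d_3[s_1] = 6/25*3/10 + 21/100*1/10 + 13/50*1/5 + 29/100*2/5 = 261/1000
  d_3[s_2] = 6/25*1/10 + 21/100*1/5 + 13/50*2/5 + 29/100*1/5 = 57/250
  d_3[s_3] = 6/25*1/10 + 21/100*1/2 + 13/50*3/10 + 29/100*1/10 = 59/250
  d_3[s_4] = 6/25*1/2 + 21/100*1/5 + 13/50*1/10 + 29/100*3/10 = 11/40
d_3 = (s_1=261/1000, s_2=57/250, s_3=59/250, s_4=11/40)

Answer: 261/1000 57/250 59/250 11/40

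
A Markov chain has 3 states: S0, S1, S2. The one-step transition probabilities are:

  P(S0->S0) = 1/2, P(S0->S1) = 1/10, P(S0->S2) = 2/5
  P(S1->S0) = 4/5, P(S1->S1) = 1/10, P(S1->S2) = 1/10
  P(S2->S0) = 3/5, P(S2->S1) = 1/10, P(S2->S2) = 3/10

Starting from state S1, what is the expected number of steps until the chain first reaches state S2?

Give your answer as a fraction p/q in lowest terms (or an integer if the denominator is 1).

Answer: 130/37

Derivation:
Let h_i = expected steps to first reach S2 from state i.
Boundary: h_S2 = 0.
First-step equations for the other states:
  h_S0 = 1 + 1/2*h_S0 + 1/10*h_S1 + 2/5*h_S2
  h_S1 = 1 + 4/5*h_S0 + 1/10*h_S1 + 1/10*h_S2

Substituting h_S2 = 0 and rearranging gives the linear system (I - Q) h = 1:
  [1/2, -1/10] . (h_S0, h_S1) = 1
  [-4/5, 9/10] . (h_S0, h_S1) = 1

Solving yields:
  h_S0 = 100/37
  h_S1 = 130/37

Starting state is S1, so the expected hitting time is h_S1 = 130/37.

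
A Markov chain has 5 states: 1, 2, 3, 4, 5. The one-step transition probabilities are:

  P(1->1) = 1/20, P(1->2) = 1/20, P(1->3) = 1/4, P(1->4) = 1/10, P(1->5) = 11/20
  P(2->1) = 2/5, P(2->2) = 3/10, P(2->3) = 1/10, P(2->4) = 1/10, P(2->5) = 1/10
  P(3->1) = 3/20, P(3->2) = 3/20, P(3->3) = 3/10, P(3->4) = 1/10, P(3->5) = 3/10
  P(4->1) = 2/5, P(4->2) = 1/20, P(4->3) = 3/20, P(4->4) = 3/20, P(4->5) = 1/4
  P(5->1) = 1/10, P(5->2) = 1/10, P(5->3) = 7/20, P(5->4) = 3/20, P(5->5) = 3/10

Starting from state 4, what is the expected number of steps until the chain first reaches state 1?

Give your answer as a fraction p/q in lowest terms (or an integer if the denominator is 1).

Answer: 8165/2166

Derivation:
Let h_i = expected steps to first reach 1 from state i.
Boundary: h_1 = 0.
First-step equations for the other states:
  h_2 = 1 + 2/5*h_1 + 3/10*h_2 + 1/10*h_3 + 1/10*h_4 + 1/10*h_5
  h_3 = 1 + 3/20*h_1 + 3/20*h_2 + 3/10*h_3 + 1/10*h_4 + 3/10*h_5
  h_4 = 1 + 2/5*h_1 + 1/20*h_2 + 3/20*h_3 + 3/20*h_4 + 1/4*h_5
  h_5 = 1 + 1/10*h_1 + 1/10*h_2 + 7/20*h_3 + 3/20*h_4 + 3/10*h_5

Substituting h_1 = 0 and rearranging gives the linear system (I - Q) h = 1:
  [7/10, -1/10, -1/10, -1/10] . (h_2, h_3, h_4, h_5) = 1
  [-3/20, 7/10, -1/10, -3/10] . (h_2, h_3, h_4, h_5) = 1
  [-1/20, -3/20, 17/20, -1/4] . (h_2, h_3, h_4, h_5) = 1
  [-1/10, -7/20, -3/20, 7/10] . (h_2, h_3, h_4, h_5) = 1

Solving yields:
  h_2 = 11080/3249
  h_3 = 10655/2166
  h_4 = 8165/2166
  h_5 = 16840/3249

Starting state is 4, so the expected hitting time is h_4 = 8165/2166.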